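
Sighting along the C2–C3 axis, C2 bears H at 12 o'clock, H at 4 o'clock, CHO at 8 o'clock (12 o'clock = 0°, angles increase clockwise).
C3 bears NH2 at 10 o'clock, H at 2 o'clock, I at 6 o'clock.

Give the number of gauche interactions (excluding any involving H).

Non-H gauche pairs: CHO(240°)/NH2(300°); CHO(240°)/I(180°) — 2 interactions.

2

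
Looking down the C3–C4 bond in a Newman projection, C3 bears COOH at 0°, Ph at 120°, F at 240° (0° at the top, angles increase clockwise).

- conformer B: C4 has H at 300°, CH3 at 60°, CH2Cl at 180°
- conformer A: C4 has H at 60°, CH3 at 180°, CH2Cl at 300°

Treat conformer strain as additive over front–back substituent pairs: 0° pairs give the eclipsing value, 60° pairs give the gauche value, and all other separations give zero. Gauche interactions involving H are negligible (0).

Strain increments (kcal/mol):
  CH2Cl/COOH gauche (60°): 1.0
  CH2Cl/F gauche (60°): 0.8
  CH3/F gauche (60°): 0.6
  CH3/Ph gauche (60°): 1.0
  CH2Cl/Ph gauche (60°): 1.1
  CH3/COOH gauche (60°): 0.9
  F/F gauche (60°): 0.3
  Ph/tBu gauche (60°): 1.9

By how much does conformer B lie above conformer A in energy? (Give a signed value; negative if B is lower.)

B (staggered): COOH(0°)/CH3(60°) gauche 0.9; Ph(120°)/CH3(60°) gauche 1.0; Ph(120°)/CH2Cl(180°) gauche 1.1; F(240°)/CH2Cl(180°) gauche 0.8 → 3.8 kcal/mol.
A (staggered): COOH(0°)/CH2Cl(300°) gauche 1.0; Ph(120°)/CH3(180°) gauche 1.0; F(240°)/CH3(180°) gauche 0.6; F(240°)/CH2Cl(300°) gauche 0.8 → 3.4 kcal/mol.
E(B) − E(A) = 3.8 − 3.4 = +0.4 kcal/mol.

+0.4 kcal/mol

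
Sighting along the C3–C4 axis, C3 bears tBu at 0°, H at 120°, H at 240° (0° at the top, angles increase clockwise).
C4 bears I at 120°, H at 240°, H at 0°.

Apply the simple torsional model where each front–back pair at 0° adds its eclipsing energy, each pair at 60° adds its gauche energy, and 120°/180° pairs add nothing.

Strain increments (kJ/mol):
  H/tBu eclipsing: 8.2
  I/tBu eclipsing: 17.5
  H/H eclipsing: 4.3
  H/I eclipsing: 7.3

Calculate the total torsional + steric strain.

19.8 kJ/mol

This conformer (eclipsed): tBu–H eclipsed, H–I eclipsed, H–H eclipsed; 8.2 + 7.3 + 4.3 = 19.8 kJ/mol.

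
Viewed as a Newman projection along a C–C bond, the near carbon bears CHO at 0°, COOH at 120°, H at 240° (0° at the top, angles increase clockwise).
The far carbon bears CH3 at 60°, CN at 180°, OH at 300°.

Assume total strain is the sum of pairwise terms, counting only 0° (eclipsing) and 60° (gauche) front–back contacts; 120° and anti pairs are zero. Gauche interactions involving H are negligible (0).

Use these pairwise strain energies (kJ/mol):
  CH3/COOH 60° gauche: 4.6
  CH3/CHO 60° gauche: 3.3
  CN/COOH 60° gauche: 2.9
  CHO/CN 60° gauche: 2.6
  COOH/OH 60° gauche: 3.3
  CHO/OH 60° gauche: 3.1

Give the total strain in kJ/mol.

13.9 kJ/mol

This conformer (staggered): CHO(0°)/CH3(60°) gauche 3.3; CHO(0°)/OH(300°) gauche 3.1; COOH(120°)/CH3(60°) gauche 4.6; COOH(120°)/CN(180°) gauche 2.9 → 13.9 kJ/mol.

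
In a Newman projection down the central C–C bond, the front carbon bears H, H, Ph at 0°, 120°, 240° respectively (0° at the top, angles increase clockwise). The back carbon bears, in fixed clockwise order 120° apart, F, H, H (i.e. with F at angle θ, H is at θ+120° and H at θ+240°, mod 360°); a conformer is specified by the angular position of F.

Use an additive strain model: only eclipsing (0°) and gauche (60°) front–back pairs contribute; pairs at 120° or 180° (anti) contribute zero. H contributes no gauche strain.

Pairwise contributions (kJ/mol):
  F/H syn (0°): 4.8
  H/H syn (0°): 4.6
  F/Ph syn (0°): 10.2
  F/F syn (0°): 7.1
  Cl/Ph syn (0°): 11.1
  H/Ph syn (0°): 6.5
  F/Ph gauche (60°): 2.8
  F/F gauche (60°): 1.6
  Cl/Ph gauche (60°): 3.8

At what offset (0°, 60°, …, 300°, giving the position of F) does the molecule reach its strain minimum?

F at 0° (eclipsed): H(0°)/F(0°) eclipsed 4.8; H(120°)/H(120°) eclipsed 4.6; Ph(240°)/H(240°) eclipsed 6.5 → 15.9 kJ/mol.
F at 60° (staggered): no non-H gauche contacts → 0.0 kJ/mol.
F at 120° (eclipsed): H(0°)/H(0°) eclipsed 4.6; H(120°)/F(120°) eclipsed 4.8; Ph(240°)/H(240°) eclipsed 6.5 → 15.9 kJ/mol.
F at 180° (staggered): Ph(240°)/F(180°) gauche 2.8 → 2.8 kJ/mol.
F at 240° (eclipsed): H(0°)/H(0°) eclipsed 4.6; H(120°)/H(120°) eclipsed 4.6; Ph(240°)/F(240°) eclipsed 10.2 → 19.4 kJ/mol.
F at 300° (staggered): Ph(240°)/F(300°) gauche 2.8 → 2.8 kJ/mol.
The minimum (0.0 kJ/mol) occurs with F at 60°.

60°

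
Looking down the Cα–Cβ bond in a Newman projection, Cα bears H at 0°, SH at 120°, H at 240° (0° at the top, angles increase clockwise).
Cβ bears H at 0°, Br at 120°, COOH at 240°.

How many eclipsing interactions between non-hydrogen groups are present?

Non-H eclipsing pairs: SH(120°)/Br(120°) — 1 interaction.

1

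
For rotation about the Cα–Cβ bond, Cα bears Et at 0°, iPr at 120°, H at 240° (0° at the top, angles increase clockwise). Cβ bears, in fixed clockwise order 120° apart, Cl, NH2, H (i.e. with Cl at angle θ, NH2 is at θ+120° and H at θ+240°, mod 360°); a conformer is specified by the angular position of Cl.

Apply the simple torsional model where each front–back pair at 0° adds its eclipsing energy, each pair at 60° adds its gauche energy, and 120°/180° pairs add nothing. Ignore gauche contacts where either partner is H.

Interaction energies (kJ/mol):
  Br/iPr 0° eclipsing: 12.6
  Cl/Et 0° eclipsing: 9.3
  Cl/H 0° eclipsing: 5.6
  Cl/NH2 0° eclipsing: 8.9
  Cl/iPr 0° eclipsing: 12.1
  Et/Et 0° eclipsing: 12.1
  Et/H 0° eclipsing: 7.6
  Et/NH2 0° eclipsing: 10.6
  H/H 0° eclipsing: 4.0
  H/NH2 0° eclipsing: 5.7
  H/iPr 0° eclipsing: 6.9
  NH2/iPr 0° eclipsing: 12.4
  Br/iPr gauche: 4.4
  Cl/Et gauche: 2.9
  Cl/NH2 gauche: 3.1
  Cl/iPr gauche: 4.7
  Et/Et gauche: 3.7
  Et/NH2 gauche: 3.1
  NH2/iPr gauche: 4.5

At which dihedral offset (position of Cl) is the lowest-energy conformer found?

Cl at 0° (eclipsed): Et(0°)/Cl(0°) eclipsed 9.3; iPr(120°)/NH2(120°) eclipsed 12.4; H(240°)/H(240°) eclipsed 4.0 → 25.7 kJ/mol.
Cl at 60° (staggered): Et(0°)/Cl(60°) gauche 2.9; iPr(120°)/Cl(60°) gauche 4.7; iPr(120°)/NH2(180°) gauche 4.5 → 12.1 kJ/mol.
Cl at 120° (eclipsed): Et(0°)/H(0°) eclipsed 7.6; iPr(120°)/Cl(120°) eclipsed 12.1; H(240°)/NH2(240°) eclipsed 5.7 → 25.4 kJ/mol.
Cl at 180° (staggered): Et(0°)/NH2(300°) gauche 3.1; iPr(120°)/Cl(180°) gauche 4.7 → 7.8 kJ/mol.
Cl at 240° (eclipsed): Et(0°)/NH2(0°) eclipsed 10.6; iPr(120°)/H(120°) eclipsed 6.9; H(240°)/Cl(240°) eclipsed 5.6 → 23.1 kJ/mol.
Cl at 300° (staggered): Et(0°)/Cl(300°) gauche 2.9; Et(0°)/NH2(60°) gauche 3.1; iPr(120°)/NH2(60°) gauche 4.5 → 10.5 kJ/mol.
The minimum (7.8 kJ/mol) occurs with Cl at 180°.

180°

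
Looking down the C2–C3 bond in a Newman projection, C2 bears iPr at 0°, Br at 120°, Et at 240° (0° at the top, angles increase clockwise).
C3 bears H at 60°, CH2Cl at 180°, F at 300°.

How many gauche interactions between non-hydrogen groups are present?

Non-H gauche pairs: iPr(0°)/F(300°); Br(120°)/CH2Cl(180°); Et(240°)/CH2Cl(180°); Et(240°)/F(300°) — 4 interactions.

4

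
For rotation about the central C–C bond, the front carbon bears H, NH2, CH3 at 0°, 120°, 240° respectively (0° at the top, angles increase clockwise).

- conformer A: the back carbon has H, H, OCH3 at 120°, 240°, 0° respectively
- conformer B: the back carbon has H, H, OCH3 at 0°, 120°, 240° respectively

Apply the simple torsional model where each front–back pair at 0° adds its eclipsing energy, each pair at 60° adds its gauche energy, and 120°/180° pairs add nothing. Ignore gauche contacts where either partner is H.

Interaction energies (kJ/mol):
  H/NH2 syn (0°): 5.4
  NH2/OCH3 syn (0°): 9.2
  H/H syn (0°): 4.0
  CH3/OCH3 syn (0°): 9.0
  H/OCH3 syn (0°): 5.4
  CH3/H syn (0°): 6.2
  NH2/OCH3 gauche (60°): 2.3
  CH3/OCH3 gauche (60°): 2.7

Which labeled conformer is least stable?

B

A (eclipsed): H(0°)/OCH3(0°) eclipsed 5.4; NH2(120°)/H(120°) eclipsed 5.4; CH3(240°)/H(240°) eclipsed 6.2 → 17.0 kJ/mol.
B (eclipsed): H(0°)/H(0°) eclipsed 4.0; NH2(120°)/H(120°) eclipsed 5.4; CH3(240°)/OCH3(240°) eclipsed 9.0 → 18.4 kJ/mol.
B has the highest total (18.4 kJ/mol).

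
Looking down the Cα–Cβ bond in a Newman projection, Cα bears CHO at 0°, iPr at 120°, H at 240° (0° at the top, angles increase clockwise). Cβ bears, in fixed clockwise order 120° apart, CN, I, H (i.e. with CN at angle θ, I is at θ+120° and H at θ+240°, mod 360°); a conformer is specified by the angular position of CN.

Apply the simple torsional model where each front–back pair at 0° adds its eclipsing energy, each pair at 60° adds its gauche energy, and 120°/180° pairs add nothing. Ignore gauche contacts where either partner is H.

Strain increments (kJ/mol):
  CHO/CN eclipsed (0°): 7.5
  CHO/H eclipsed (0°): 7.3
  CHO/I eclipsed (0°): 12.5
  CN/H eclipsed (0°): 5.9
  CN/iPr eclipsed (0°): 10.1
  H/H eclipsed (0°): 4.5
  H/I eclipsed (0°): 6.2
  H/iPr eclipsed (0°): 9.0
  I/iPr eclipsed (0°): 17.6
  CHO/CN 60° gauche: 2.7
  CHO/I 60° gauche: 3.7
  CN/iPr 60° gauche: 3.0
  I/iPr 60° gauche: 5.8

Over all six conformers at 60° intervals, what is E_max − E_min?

22.9 kJ/mol

CN at 0° (eclipsed): CHO(0°)/CN(0°) eclipsed 7.5; iPr(120°)/I(120°) eclipsed 17.6; H(240°)/H(240°) eclipsed 4.5 → 29.6 kJ/mol.
CN at 60° (staggered): CHO(0°)/CN(60°) gauche 2.7; iPr(120°)/CN(60°) gauche 3.0; iPr(120°)/I(180°) gauche 5.8 → 11.5 kJ/mol.
CN at 120° (eclipsed): CHO(0°)/H(0°) eclipsed 7.3; iPr(120°)/CN(120°) eclipsed 10.1; H(240°)/I(240°) eclipsed 6.2 → 23.6 kJ/mol.
CN at 180° (staggered): CHO(0°)/I(300°) gauche 3.7; iPr(120°)/CN(180°) gauche 3.0 → 6.7 kJ/mol.
CN at 240° (eclipsed): CHO(0°)/I(0°) eclipsed 12.5; iPr(120°)/H(120°) eclipsed 9.0; H(240°)/CN(240°) eclipsed 5.9 → 27.4 kJ/mol.
CN at 300° (staggered): CHO(0°)/CN(300°) gauche 2.7; CHO(0°)/I(60°) gauche 3.7; iPr(120°)/I(60°) gauche 5.8 → 12.2 kJ/mol.
Max at 0° (29.6 kJ/mol), min at 180° (6.7 kJ/mol); barrier = 22.9 kJ/mol.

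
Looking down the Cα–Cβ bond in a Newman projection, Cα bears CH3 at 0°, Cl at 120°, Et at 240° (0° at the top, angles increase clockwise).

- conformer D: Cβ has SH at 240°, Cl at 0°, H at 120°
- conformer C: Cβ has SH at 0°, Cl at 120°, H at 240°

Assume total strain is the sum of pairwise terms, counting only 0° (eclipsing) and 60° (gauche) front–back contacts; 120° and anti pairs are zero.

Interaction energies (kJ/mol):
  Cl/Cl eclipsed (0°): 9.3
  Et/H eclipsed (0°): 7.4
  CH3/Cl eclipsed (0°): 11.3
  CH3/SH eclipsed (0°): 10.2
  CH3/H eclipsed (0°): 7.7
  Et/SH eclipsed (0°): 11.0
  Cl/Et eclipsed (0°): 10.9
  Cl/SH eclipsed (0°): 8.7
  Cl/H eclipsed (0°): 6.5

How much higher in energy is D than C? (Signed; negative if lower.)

+1.9 kJ/mol

D (eclipsed): CH3–Cl eclipsed, Cl–H eclipsed, Et–SH eclipsed; 11.3 + 6.5 + 11.0 = 28.8 kJ/mol.
C (eclipsed): CH3–SH eclipsed, Cl–Cl eclipsed, Et–H eclipsed; 10.2 + 9.3 + 7.4 = 26.9 kJ/mol.
E(D) − E(C) = 28.8 − 26.9 = +1.9 kJ/mol.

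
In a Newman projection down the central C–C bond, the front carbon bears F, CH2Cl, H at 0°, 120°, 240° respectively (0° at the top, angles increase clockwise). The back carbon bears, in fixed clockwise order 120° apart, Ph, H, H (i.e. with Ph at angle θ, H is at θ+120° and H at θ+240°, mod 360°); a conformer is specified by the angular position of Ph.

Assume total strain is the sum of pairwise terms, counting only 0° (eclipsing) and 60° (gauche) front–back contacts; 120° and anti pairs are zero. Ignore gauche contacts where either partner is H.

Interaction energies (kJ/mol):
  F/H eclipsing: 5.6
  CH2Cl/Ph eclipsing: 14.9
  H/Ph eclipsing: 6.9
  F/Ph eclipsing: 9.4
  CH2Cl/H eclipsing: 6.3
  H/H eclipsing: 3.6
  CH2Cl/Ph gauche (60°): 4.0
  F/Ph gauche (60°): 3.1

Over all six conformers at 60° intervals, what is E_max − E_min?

Ph at 0° (eclipsed): F(0°)/Ph(0°) eclipsed 9.4; CH2Cl(120°)/H(120°) eclipsed 6.3; H(240°)/H(240°) eclipsed 3.6 → 19.3 kJ/mol.
Ph at 60° (staggered): F(0°)/Ph(60°) gauche 3.1; CH2Cl(120°)/Ph(60°) gauche 4.0 → 7.1 kJ/mol.
Ph at 120° (eclipsed): F(0°)/H(0°) eclipsed 5.6; CH2Cl(120°)/Ph(120°) eclipsed 14.9; H(240°)/H(240°) eclipsed 3.6 → 24.1 kJ/mol.
Ph at 180° (staggered): CH2Cl(120°)/Ph(180°) gauche 4.0 → 4.0 kJ/mol.
Ph at 240° (eclipsed): F(0°)/H(0°) eclipsed 5.6; CH2Cl(120°)/H(120°) eclipsed 6.3; H(240°)/Ph(240°) eclipsed 6.9 → 18.8 kJ/mol.
Ph at 300° (staggered): F(0°)/Ph(300°) gauche 3.1 → 3.1 kJ/mol.
Max at 120° (24.1 kJ/mol), min at 300° (3.1 kJ/mol); barrier = 21.0 kJ/mol.

21.0 kJ/mol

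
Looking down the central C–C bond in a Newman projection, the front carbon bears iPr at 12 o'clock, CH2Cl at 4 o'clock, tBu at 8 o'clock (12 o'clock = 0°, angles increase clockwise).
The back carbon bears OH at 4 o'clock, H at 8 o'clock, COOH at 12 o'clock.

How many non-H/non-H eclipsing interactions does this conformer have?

Non-H eclipsing pairs: iPr(0°)/COOH(0°); CH2Cl(120°)/OH(120°) — 2 interactions.

2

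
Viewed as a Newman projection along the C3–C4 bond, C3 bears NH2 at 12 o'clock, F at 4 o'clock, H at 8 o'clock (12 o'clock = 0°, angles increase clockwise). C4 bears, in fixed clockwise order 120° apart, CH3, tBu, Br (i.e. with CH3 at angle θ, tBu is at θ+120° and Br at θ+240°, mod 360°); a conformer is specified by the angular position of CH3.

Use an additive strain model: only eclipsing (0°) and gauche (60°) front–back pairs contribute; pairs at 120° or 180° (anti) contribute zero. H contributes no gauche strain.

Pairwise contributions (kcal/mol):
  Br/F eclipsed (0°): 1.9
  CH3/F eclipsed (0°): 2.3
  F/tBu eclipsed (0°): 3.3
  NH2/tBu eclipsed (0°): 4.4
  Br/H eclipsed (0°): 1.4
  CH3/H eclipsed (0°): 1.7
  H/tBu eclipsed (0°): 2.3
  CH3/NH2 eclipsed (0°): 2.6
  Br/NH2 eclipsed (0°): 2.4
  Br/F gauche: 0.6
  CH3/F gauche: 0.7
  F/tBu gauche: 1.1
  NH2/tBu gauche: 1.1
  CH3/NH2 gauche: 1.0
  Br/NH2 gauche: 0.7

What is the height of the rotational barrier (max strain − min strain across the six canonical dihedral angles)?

4.9 kcal/mol

CH3 at 0° (eclipsed): NH2(0°)/CH3(0°) eclipsed 2.6; F(120°)/tBu(120°) eclipsed 3.3; H(240°)/Br(240°) eclipsed 1.4 → 7.3 kcal/mol.
CH3 at 60° (staggered): NH2(0°)/CH3(60°) gauche 1.0; NH2(0°)/Br(300°) gauche 0.7; F(120°)/CH3(60°) gauche 0.7; F(120°)/tBu(180°) gauche 1.1 → 3.5 kcal/mol.
CH3 at 120° (eclipsed): NH2(0°)/Br(0°) eclipsed 2.4; F(120°)/CH3(120°) eclipsed 2.3; H(240°)/tBu(240°) eclipsed 2.3 → 7.0 kcal/mol.
CH3 at 180° (staggered): NH2(0°)/tBu(300°) gauche 1.1; NH2(0°)/Br(60°) gauche 0.7; F(120°)/CH3(180°) gauche 0.7; F(120°)/Br(60°) gauche 0.6 → 3.1 kcal/mol.
CH3 at 240° (eclipsed): NH2(0°)/tBu(0°) eclipsed 4.4; F(120°)/Br(120°) eclipsed 1.9; H(240°)/CH3(240°) eclipsed 1.7 → 8.0 kcal/mol.
CH3 at 300° (staggered): NH2(0°)/CH3(300°) gauche 1.0; NH2(0°)/tBu(60°) gauche 1.1; F(120°)/tBu(60°) gauche 1.1; F(120°)/Br(180°) gauche 0.6 → 3.8 kcal/mol.
Max at 240° (8.0 kcal/mol), min at 180° (3.1 kcal/mol); barrier = 4.9 kcal/mol.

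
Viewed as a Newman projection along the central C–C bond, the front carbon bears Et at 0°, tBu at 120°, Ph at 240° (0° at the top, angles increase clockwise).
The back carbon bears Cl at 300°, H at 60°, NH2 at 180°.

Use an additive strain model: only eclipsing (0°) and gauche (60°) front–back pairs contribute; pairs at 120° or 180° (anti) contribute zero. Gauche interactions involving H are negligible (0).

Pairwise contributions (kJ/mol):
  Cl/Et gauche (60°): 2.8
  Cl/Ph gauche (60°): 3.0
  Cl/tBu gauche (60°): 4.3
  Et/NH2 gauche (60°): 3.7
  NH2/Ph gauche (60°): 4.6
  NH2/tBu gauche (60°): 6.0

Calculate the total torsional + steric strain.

This conformer (staggered): Et–Cl gauche, tBu–NH2 gauche, Ph–Cl gauche, Ph–NH2 gauche; 2.8 + 6.0 + 3.0 + 4.6 = 16.4 kJ/mol.

16.4 kJ/mol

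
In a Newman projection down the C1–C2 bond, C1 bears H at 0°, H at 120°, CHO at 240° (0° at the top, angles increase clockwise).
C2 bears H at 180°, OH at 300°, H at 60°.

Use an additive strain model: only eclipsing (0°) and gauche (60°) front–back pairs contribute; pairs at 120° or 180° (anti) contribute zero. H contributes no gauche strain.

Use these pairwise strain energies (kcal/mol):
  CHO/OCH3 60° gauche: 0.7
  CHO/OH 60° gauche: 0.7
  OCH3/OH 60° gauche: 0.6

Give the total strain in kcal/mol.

0.7 kcal/mol

This conformer (staggered): CHO(240°)/OH(300°) gauche 0.7 → 0.7 kcal/mol.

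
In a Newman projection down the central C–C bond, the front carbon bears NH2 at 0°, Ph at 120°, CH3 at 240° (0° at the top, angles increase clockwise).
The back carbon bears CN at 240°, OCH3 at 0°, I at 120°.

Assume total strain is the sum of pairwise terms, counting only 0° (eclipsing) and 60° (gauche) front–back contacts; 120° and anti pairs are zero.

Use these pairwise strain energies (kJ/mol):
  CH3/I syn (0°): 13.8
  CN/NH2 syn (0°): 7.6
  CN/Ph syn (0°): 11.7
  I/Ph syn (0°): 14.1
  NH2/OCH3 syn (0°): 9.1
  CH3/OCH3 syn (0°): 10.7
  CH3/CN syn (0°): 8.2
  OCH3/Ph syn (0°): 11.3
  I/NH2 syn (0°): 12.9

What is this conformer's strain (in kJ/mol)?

31.4 kJ/mol

This conformer (eclipsed): NH2(0°)/OCH3(0°) eclipsed 9.1; Ph(120°)/I(120°) eclipsed 14.1; CH3(240°)/CN(240°) eclipsed 8.2 → 31.4 kJ/mol.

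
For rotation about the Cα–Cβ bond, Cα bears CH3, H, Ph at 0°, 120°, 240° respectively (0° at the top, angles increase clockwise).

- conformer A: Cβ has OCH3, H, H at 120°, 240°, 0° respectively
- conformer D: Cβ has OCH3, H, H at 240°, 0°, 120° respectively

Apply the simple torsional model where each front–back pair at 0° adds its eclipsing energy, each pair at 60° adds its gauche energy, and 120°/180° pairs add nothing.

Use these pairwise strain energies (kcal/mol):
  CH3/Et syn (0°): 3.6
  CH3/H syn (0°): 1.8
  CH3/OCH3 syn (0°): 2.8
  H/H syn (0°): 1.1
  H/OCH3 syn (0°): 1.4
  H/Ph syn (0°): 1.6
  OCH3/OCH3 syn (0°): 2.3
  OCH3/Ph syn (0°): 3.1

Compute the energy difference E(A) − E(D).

-1.2 kcal/mol

A (eclipsed): CH3(0°)/H(0°) eclipsed 1.8; H(120°)/OCH3(120°) eclipsed 1.4; Ph(240°)/H(240°) eclipsed 1.6 → 4.8 kcal/mol.
D (eclipsed): CH3(0°)/H(0°) eclipsed 1.8; H(120°)/H(120°) eclipsed 1.1; Ph(240°)/OCH3(240°) eclipsed 3.1 → 6.0 kcal/mol.
E(A) − E(D) = 4.8 − 6.0 = -1.2 kcal/mol.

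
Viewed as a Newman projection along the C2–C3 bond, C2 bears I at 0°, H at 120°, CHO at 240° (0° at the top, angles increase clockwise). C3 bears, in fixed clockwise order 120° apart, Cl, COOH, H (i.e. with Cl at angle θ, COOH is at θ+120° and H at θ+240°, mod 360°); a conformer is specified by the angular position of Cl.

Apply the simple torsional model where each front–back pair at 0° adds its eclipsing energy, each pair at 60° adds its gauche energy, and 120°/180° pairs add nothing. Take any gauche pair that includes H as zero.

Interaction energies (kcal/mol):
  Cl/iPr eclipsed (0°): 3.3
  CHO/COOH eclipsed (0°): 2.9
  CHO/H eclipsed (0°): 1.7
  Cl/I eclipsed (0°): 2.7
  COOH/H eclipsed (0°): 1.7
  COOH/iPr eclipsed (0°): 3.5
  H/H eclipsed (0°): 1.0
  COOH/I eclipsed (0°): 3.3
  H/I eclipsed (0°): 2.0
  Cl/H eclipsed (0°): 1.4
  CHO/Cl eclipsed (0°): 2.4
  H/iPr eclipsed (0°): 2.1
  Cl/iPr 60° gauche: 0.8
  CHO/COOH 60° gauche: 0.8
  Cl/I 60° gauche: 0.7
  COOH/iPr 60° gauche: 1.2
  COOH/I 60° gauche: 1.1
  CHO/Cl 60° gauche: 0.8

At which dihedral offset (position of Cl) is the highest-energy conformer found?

Cl at 0° is eclipsed. I at 0° is eclipsed with Cl at 0° (2.7); H at 120° is eclipsed with COOH at 120° (1.7); CHO at 240° is eclipsed with H at 240° (1.7). Total 6.1 kcal/mol.
Cl at 60° is staggered. I at 0° is gauche with Cl at 60° (0.7); CHO at 240° is gauche with COOH at 180° (0.8). Total 1.5 kcal/mol.
Cl at 120° is eclipsed. I at 0° is eclipsed with H at 0° (2.0); H at 120° is eclipsed with Cl at 120° (1.4); CHO at 240° is eclipsed with COOH at 240° (2.9). Total 6.3 kcal/mol.
Cl at 180° is staggered. I at 0° is gauche with COOH at 300° (1.1); CHO at 240° is gauche with Cl at 180° (0.8); CHO at 240° is gauche with COOH at 300° (0.8). Total 2.7 kcal/mol.
Cl at 240° is eclipsed. I at 0° is eclipsed with COOH at 0° (3.3); H at 120° is eclipsed with H at 120° (1.0); CHO at 240° is eclipsed with Cl at 240° (2.4). Total 6.7 kcal/mol.
Cl at 300° is staggered. I at 0° is gauche with Cl at 300° (0.7); I at 0° is gauche with COOH at 60° (1.1); CHO at 240° is gauche with Cl at 300° (0.8). Total 2.6 kcal/mol.
The maximum (6.7 kcal/mol) occurs with Cl at 240°.

240°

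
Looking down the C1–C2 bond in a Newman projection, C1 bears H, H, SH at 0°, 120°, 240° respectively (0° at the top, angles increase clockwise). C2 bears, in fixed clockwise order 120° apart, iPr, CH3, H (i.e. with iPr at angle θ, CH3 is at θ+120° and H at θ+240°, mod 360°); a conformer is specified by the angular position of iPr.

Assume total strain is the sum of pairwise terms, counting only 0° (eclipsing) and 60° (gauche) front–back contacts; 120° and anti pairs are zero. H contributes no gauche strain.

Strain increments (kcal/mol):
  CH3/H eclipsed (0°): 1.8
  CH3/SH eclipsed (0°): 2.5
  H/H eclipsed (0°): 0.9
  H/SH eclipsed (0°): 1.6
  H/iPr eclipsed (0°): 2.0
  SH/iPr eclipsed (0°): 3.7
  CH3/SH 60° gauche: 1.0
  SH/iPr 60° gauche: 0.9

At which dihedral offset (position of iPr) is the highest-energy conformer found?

240°

iPr at 0° is eclipsed. H at 0° is eclipsed with iPr at 0° (2.0); H at 120° is eclipsed with CH3 at 120° (1.8); SH at 240° is eclipsed with H at 240° (1.6). Total 5.4 kcal/mol.
iPr at 60° is staggered. SH at 240° is gauche with CH3 at 180° (1.0). Total 1.0 kcal/mol.
iPr at 120° is eclipsed. H at 0° is eclipsed with H at 0° (0.9); H at 120° is eclipsed with iPr at 120° (2.0); SH at 240° is eclipsed with CH3 at 240° (2.5). Total 5.4 kcal/mol.
iPr at 180° is staggered. SH at 240° is gauche with iPr at 180° (0.9); SH at 240° is gauche with CH3 at 300° (1.0). Total 1.9 kcal/mol.
iPr at 240° is eclipsed. H at 0° is eclipsed with CH3 at 0° (1.8); H at 120° is eclipsed with H at 120° (0.9); SH at 240° is eclipsed with iPr at 240° (3.7). Total 6.4 kcal/mol.
iPr at 300° is staggered. SH at 240° is gauche with iPr at 300° (0.9). Total 0.9 kcal/mol.
The maximum (6.4 kcal/mol) occurs with iPr at 240°.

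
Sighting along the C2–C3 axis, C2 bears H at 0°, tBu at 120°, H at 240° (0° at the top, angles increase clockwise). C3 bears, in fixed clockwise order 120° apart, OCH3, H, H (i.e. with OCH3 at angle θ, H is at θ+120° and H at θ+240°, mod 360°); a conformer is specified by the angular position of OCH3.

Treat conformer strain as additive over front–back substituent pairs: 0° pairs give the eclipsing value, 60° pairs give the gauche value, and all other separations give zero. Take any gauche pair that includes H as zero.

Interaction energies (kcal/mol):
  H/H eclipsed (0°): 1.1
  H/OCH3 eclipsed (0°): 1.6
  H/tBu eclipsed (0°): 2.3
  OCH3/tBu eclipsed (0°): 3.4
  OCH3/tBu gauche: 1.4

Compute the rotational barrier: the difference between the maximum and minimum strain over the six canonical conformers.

OCH3 at 0° (eclipsed): H–OCH3 eclipsed, tBu–H eclipsed, H–H eclipsed; 1.6 + 2.3 + 1.1 = 5.0 kcal/mol.
OCH3 at 60° (staggered): tBu–OCH3 gauche; 1.4 = 1.4 kcal/mol.
OCH3 at 120° (eclipsed): H–H eclipsed, tBu–OCH3 eclipsed, H–H eclipsed; 1.1 + 3.4 + 1.1 = 5.6 kcal/mol.
OCH3 at 180° (staggered): tBu–OCH3 gauche; 1.4 = 1.4 kcal/mol.
OCH3 at 240° (eclipsed): H–H eclipsed, tBu–H eclipsed, H–OCH3 eclipsed; 1.1 + 2.3 + 1.6 = 5.0 kcal/mol.
OCH3 at 300° (staggered): no non-H gauche contacts → 0.0 kcal/mol.
Max at 120° (5.6 kcal/mol), min at 300° (0.0 kcal/mol); barrier = 5.6 kcal/mol.

5.6 kcal/mol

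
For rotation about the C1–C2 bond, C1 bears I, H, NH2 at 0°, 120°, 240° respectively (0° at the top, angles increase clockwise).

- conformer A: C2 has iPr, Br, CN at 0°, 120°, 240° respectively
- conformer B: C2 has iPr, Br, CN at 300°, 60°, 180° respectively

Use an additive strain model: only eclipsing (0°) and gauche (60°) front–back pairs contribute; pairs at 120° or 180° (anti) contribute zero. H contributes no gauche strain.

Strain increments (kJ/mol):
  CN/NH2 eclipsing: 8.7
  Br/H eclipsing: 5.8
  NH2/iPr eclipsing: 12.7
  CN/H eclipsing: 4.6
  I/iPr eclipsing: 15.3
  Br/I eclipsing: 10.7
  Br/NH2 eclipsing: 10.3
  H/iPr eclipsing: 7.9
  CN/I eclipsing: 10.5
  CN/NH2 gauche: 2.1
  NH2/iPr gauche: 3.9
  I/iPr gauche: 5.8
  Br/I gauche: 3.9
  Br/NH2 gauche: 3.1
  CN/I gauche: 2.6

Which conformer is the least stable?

A

A is eclipsed. I at 0° is eclipsed with iPr at 0° (15.3); H at 120° is eclipsed with Br at 120° (5.8); NH2 at 240° is eclipsed with CN at 240° (8.7). Total 29.8 kJ/mol.
B is staggered. I at 0° is gauche with iPr at 300° (5.8); I at 0° is gauche with Br at 60° (3.9); NH2 at 240° is gauche with iPr at 300° (3.9); NH2 at 240° is gauche with CN at 180° (2.1). Total 15.7 kJ/mol.
A has the highest total (29.8 kJ/mol).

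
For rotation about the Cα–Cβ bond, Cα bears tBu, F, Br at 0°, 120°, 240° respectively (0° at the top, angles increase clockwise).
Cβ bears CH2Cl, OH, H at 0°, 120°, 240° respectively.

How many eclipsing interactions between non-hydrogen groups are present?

2

Non-H eclipsing pairs: tBu(0°)/CH2Cl(0°); F(120°)/OH(120°) — 2 interactions.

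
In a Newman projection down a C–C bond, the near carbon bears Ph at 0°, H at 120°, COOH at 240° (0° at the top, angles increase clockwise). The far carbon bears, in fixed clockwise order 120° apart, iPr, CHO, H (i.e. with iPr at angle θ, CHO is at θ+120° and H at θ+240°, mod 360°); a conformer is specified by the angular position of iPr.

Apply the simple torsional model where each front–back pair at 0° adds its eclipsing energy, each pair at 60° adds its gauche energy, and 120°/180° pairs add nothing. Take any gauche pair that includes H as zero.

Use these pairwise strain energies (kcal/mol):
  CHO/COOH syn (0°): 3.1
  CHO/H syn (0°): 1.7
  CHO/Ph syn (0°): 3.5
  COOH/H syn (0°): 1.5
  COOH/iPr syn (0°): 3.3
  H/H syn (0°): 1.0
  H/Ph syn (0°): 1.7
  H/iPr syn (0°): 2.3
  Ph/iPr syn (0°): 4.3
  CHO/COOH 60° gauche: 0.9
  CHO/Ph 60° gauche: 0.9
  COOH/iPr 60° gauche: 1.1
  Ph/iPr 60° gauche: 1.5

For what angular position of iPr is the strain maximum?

iPr at 0° (eclipsed): Ph–iPr eclipsed, H–CHO eclipsed, COOH–H eclipsed; 4.3 + 1.7 + 1.5 = 7.5 kcal/mol.
iPr at 60° (staggered): Ph–iPr gauche, COOH–CHO gauche; 1.5 + 0.9 = 2.4 kcal/mol.
iPr at 120° (eclipsed): Ph–H eclipsed, H–iPr eclipsed, COOH–CHO eclipsed; 1.7 + 2.3 + 3.1 = 7.1 kcal/mol.
iPr at 180° (staggered): Ph–CHO gauche, COOH–iPr gauche, COOH–CHO gauche; 0.9 + 1.1 + 0.9 = 2.9 kcal/mol.
iPr at 240° (eclipsed): Ph–CHO eclipsed, H–H eclipsed, COOH–iPr eclipsed; 3.5 + 1.0 + 3.3 = 7.8 kcal/mol.
iPr at 300° (staggered): Ph–iPr gauche, Ph–CHO gauche, COOH–iPr gauche; 1.5 + 0.9 + 1.1 = 3.5 kcal/mol.
The maximum (7.8 kcal/mol) occurs with iPr at 240°.

240°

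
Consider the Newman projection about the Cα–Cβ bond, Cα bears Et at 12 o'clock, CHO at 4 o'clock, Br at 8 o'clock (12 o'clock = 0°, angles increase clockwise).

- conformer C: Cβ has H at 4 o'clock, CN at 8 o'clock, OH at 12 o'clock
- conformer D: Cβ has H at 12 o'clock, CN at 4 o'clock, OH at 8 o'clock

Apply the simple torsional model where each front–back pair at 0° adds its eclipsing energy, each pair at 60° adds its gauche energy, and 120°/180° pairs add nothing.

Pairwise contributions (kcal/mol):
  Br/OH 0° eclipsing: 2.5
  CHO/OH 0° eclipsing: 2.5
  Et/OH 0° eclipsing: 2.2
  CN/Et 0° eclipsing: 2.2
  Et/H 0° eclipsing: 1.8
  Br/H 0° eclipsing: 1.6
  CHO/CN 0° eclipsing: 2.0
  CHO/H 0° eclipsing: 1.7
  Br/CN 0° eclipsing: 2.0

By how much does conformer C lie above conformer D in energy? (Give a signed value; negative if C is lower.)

-0.4 kcal/mol

C (eclipsed): Et–OH eclipsed, CHO–H eclipsed, Br–CN eclipsed; 2.2 + 1.7 + 2.0 = 5.9 kcal/mol.
D (eclipsed): Et–H eclipsed, CHO–CN eclipsed, Br–OH eclipsed; 1.8 + 2.0 + 2.5 = 6.3 kcal/mol.
E(C) − E(D) = 5.9 − 6.3 = -0.4 kcal/mol.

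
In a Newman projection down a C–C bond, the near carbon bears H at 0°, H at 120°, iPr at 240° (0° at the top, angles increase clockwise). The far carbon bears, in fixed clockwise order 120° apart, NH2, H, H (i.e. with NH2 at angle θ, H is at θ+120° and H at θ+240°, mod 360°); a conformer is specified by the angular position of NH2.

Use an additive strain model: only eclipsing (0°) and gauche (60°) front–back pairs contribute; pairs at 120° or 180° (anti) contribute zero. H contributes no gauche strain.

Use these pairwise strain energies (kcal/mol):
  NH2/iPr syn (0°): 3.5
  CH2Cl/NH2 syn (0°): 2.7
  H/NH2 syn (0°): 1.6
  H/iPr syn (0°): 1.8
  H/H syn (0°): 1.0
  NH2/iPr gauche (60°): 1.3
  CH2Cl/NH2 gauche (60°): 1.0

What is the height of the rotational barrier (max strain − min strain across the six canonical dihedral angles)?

5.5 kcal/mol

NH2 at 0° (eclipsed): H(0°)/NH2(0°) eclipsed 1.6; H(120°)/H(120°) eclipsed 1.0; iPr(240°)/H(240°) eclipsed 1.8 → 4.4 kcal/mol.
NH2 at 60° (staggered): no non-H gauche contacts → 0.0 kcal/mol.
NH2 at 120° (eclipsed): H(0°)/H(0°) eclipsed 1.0; H(120°)/NH2(120°) eclipsed 1.6; iPr(240°)/H(240°) eclipsed 1.8 → 4.4 kcal/mol.
NH2 at 180° (staggered): iPr(240°)/NH2(180°) gauche 1.3 → 1.3 kcal/mol.
NH2 at 240° (eclipsed): H(0°)/H(0°) eclipsed 1.0; H(120°)/H(120°) eclipsed 1.0; iPr(240°)/NH2(240°) eclipsed 3.5 → 5.5 kcal/mol.
NH2 at 300° (staggered): iPr(240°)/NH2(300°) gauche 1.3 → 1.3 kcal/mol.
Max at 240° (5.5 kcal/mol), min at 60° (0.0 kcal/mol); barrier = 5.5 kcal/mol.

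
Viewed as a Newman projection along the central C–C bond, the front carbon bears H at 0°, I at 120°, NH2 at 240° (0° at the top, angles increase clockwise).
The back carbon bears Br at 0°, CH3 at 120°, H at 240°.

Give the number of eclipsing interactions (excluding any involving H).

Non-H eclipsing pairs: I(120°)/CH3(120°) — 1 interaction.

1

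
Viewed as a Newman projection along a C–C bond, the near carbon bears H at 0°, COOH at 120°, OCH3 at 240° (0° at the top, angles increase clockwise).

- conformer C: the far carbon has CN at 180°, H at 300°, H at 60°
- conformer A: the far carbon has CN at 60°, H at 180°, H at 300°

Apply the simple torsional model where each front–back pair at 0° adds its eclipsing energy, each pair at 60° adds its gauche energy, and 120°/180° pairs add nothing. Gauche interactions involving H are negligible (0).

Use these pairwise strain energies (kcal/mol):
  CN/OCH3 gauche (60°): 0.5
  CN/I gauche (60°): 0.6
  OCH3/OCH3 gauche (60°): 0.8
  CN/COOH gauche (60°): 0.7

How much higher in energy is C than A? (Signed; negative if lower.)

+0.5 kcal/mol

C (staggered): COOH–CN gauche, OCH3–CN gauche; 0.7 + 0.5 = 1.2 kcal/mol.
A (staggered): COOH–CN gauche; 0.7 = 0.7 kcal/mol.
E(C) − E(A) = 1.2 − 0.7 = +0.5 kcal/mol.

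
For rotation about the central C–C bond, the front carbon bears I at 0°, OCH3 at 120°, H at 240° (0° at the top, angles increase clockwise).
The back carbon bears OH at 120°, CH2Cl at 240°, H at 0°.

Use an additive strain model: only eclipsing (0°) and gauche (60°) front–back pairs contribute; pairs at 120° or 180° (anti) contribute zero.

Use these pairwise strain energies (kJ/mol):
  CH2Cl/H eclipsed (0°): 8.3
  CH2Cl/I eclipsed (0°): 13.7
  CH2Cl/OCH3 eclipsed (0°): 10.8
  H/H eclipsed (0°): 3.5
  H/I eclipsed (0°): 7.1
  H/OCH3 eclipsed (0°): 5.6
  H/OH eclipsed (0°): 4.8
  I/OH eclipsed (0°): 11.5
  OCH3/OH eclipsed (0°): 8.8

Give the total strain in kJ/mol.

24.2 kJ/mol

This conformer is eclipsed. I at 0° is eclipsed with H at 0° (7.1); OCH3 at 120° is eclipsed with OH at 120° (8.8); H at 240° is eclipsed with CH2Cl at 240° (8.3). Total 24.2 kJ/mol.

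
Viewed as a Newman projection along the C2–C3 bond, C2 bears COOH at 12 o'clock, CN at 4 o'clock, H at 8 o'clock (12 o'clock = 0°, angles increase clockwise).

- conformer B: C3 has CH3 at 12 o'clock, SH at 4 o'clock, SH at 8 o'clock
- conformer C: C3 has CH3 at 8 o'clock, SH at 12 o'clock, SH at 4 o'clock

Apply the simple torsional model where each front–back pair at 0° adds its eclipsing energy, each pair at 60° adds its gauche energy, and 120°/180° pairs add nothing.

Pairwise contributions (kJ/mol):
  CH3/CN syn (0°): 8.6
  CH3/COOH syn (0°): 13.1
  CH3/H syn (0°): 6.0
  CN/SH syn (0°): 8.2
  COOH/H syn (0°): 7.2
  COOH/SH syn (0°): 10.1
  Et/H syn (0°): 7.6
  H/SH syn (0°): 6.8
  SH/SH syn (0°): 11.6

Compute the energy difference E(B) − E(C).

B is eclipsed. COOH at 0° is eclipsed with CH3 at 0° (13.1); CN at 120° is eclipsed with SH at 120° (8.2); H at 240° is eclipsed with SH at 240° (6.8). Total 28.1 kJ/mol.
C is eclipsed. COOH at 0° is eclipsed with SH at 0° (10.1); CN at 120° is eclipsed with SH at 120° (8.2); H at 240° is eclipsed with CH3 at 240° (6.0). Total 24.3 kJ/mol.
E(B) − E(C) = 28.1 − 24.3 = +3.8 kJ/mol.

+3.8 kJ/mol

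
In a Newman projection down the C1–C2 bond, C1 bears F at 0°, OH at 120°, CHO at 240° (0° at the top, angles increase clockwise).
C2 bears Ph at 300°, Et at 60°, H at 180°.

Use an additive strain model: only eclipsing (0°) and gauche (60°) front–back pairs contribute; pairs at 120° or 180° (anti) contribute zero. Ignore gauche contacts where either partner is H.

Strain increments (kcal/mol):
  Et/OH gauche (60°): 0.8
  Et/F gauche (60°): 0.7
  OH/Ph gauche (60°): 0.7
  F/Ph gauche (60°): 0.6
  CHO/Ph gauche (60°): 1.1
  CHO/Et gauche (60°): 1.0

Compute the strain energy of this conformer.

This conformer (staggered): F(0°)/Ph(300°) gauche 0.6; F(0°)/Et(60°) gauche 0.7; OH(120°)/Et(60°) gauche 0.8; CHO(240°)/Ph(300°) gauche 1.1 → 3.2 kcal/mol.

3.2 kcal/mol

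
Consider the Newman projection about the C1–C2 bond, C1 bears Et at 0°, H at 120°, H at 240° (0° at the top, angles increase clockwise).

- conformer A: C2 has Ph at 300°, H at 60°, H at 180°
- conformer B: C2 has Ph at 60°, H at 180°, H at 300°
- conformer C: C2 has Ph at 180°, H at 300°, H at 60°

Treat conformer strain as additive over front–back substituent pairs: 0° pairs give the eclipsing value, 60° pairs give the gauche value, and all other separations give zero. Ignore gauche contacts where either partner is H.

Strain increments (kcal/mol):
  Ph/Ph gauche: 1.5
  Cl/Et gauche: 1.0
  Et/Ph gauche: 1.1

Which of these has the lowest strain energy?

C

A (staggered): Et(0°)/Ph(300°) gauche 1.1 → 1.1 kcal/mol.
B (staggered): Et(0°)/Ph(60°) gauche 1.1 → 1.1 kcal/mol.
C (staggered): no non-H gauche contacts → 0.0 kcal/mol.
C has the lowest total (0.0 kcal/mol).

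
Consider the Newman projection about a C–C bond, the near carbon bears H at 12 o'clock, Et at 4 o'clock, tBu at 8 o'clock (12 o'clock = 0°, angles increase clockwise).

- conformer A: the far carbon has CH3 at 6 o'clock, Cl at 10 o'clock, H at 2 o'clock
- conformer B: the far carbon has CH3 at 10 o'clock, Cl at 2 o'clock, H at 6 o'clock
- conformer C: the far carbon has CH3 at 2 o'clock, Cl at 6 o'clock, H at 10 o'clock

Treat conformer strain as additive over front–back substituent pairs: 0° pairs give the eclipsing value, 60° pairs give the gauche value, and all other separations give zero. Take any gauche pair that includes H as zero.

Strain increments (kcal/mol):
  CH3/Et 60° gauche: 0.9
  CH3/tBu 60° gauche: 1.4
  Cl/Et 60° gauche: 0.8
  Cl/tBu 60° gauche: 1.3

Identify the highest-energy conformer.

A

A (staggered): Et(120°)/CH3(180°) gauche 0.9; tBu(240°)/CH3(180°) gauche 1.4; tBu(240°)/Cl(300°) gauche 1.3 → 3.6 kcal/mol.
B (staggered): Et(120°)/Cl(60°) gauche 0.8; tBu(240°)/CH3(300°) gauche 1.4 → 2.2 kcal/mol.
C (staggered): Et(120°)/CH3(60°) gauche 0.9; Et(120°)/Cl(180°) gauche 0.8; tBu(240°)/Cl(180°) gauche 1.3 → 3.0 kcal/mol.
A has the highest total (3.6 kcal/mol).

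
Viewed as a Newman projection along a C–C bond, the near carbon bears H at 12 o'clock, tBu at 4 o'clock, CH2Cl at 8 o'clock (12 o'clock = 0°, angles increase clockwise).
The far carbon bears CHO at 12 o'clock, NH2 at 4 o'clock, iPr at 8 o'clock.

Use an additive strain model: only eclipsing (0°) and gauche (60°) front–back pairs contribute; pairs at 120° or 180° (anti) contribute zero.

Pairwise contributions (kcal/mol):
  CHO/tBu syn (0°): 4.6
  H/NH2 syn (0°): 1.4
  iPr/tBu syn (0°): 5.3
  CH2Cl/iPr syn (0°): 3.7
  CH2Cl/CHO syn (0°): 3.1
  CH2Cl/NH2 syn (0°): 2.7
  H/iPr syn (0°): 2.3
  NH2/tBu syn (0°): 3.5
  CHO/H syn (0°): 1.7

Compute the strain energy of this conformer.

8.9 kcal/mol

This conformer is eclipsed. H at 0° is eclipsed with CHO at 0° (1.7); tBu at 120° is eclipsed with NH2 at 120° (3.5); CH2Cl at 240° is eclipsed with iPr at 240° (3.7). Total 8.9 kcal/mol.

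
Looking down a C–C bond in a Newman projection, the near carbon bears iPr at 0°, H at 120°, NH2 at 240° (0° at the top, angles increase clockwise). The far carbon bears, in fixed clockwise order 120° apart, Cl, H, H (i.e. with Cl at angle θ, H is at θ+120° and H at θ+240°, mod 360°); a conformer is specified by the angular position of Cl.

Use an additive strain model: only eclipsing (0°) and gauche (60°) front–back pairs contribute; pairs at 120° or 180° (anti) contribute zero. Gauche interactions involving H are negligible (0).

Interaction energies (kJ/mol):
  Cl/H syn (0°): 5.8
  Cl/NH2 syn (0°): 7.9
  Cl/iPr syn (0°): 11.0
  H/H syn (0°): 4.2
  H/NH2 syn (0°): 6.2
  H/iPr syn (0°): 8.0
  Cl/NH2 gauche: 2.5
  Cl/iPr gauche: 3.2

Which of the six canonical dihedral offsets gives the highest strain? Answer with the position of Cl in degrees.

Cl at 0° (eclipsed): iPr–Cl eclipsed, H–H eclipsed, NH2–H eclipsed; 11.0 + 4.2 + 6.2 = 21.4 kJ/mol.
Cl at 60° (staggered): iPr–Cl gauche; 3.2 = 3.2 kJ/mol.
Cl at 120° (eclipsed): iPr–H eclipsed, H–Cl eclipsed, NH2–H eclipsed; 8.0 + 5.8 + 6.2 = 20.0 kJ/mol.
Cl at 180° (staggered): NH2–Cl gauche; 2.5 = 2.5 kJ/mol.
Cl at 240° (eclipsed): iPr–H eclipsed, H–H eclipsed, NH2–Cl eclipsed; 8.0 + 4.2 + 7.9 = 20.1 kJ/mol.
Cl at 300° (staggered): iPr–Cl gauche, NH2–Cl gauche; 3.2 + 2.5 = 5.7 kJ/mol.
The maximum (21.4 kJ/mol) occurs with Cl at 0°.

0°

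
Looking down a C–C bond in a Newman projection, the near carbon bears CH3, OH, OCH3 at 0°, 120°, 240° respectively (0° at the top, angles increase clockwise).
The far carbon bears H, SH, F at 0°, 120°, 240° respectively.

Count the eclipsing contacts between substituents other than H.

2

Non-H eclipsing pairs: OH(120°)/SH(120°); OCH3(240°)/F(240°) — 2 interactions.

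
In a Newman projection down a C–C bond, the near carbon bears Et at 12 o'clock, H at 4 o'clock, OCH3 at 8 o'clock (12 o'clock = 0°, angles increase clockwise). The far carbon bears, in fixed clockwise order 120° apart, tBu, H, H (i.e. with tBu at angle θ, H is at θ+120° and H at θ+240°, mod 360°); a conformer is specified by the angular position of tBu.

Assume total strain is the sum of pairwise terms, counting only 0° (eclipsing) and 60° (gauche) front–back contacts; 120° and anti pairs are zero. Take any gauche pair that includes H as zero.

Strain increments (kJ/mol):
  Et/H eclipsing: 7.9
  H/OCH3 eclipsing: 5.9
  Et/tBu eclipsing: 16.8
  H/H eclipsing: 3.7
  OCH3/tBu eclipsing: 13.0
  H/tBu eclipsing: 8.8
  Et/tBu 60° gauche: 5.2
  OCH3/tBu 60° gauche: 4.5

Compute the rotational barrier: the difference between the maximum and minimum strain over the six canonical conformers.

tBu at 0° (eclipsed): Et(0°)/tBu(0°) eclipsed 16.8; H(120°)/H(120°) eclipsed 3.7; OCH3(240°)/H(240°) eclipsed 5.9 → 26.4 kJ/mol.
tBu at 60° (staggered): Et(0°)/tBu(60°) gauche 5.2 → 5.2 kJ/mol.
tBu at 120° (eclipsed): Et(0°)/H(0°) eclipsed 7.9; H(120°)/tBu(120°) eclipsed 8.8; OCH3(240°)/H(240°) eclipsed 5.9 → 22.6 kJ/mol.
tBu at 180° (staggered): OCH3(240°)/tBu(180°) gauche 4.5 → 4.5 kJ/mol.
tBu at 240° (eclipsed): Et(0°)/H(0°) eclipsed 7.9; H(120°)/H(120°) eclipsed 3.7; OCH3(240°)/tBu(240°) eclipsed 13.0 → 24.6 kJ/mol.
tBu at 300° (staggered): Et(0°)/tBu(300°) gauche 5.2; OCH3(240°)/tBu(300°) gauche 4.5 → 9.7 kJ/mol.
Max at 0° (26.4 kJ/mol), min at 180° (4.5 kJ/mol); barrier = 21.9 kJ/mol.

21.9 kJ/mol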